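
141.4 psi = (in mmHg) 7312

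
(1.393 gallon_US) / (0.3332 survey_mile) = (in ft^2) 0.0001058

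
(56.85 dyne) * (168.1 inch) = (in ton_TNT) 5.801e-13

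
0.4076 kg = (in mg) 4.076e+05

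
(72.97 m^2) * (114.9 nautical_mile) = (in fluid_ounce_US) 5.251e+11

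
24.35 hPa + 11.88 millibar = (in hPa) 36.23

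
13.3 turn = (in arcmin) 2.873e+05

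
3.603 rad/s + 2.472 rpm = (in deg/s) 221.3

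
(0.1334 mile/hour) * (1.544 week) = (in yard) 6.09e+04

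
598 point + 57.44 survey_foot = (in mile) 0.01101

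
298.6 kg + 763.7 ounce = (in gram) 3.203e+05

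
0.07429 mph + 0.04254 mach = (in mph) 32.48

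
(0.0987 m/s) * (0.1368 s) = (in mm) 13.5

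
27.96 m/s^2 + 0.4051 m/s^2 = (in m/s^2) 28.37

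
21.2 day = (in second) 1.832e+06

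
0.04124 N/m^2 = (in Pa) 0.04124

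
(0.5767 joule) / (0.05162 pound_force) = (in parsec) 8.139e-17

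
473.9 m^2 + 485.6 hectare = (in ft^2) 5.227e+07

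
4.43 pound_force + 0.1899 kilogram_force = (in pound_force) 4.849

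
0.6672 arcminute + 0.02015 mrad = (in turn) 3.41e-05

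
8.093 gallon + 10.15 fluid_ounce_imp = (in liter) 30.92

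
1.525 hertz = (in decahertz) 0.1525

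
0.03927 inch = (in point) 2.827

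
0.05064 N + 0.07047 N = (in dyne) 1.211e+04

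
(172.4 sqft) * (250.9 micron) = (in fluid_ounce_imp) 141.4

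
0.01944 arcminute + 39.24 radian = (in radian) 39.24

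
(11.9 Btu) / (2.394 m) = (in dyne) 5.244e+08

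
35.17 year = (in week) 1834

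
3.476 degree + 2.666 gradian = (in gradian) 6.528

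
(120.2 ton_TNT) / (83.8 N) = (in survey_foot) 1.969e+10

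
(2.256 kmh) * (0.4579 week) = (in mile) 107.8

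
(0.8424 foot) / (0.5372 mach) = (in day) 1.625e-08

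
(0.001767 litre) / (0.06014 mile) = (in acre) 4.511e-12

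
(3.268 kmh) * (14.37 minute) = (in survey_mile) 0.4863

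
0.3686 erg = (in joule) 3.686e-08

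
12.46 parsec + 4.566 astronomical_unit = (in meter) 3.845e+17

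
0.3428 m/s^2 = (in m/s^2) 0.3428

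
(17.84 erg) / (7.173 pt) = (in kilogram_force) 7.189e-05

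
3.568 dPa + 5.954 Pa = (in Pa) 6.311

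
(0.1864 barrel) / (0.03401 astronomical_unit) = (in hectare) 5.825e-16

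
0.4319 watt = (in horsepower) 0.0005792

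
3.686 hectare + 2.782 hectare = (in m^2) 6.468e+04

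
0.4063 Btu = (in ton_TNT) 1.025e-07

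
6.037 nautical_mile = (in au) 7.474e-08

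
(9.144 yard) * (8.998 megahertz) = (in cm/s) 7.523e+09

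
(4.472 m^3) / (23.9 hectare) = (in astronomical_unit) 1.251e-16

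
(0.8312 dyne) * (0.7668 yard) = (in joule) 5.828e-06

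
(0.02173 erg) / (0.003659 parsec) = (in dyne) 1.925e-18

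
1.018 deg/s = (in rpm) 0.1697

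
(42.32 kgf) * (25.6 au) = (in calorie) 3.799e+14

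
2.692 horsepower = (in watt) 2007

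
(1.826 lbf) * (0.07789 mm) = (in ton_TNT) 1.512e-13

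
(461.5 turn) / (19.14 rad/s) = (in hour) 0.04208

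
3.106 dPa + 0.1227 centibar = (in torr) 0.9227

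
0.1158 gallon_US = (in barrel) 0.002757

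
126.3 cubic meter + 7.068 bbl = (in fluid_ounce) 4.309e+06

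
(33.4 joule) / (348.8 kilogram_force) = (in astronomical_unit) 6.527e-14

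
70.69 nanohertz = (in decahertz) 7.069e-09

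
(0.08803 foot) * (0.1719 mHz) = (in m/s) 4.612e-06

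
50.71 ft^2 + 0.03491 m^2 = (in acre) 0.001173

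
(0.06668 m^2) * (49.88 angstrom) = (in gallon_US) 8.786e-08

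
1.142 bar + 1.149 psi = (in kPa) 122.1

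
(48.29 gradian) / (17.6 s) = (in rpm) 0.4116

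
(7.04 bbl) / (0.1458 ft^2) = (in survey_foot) 271.1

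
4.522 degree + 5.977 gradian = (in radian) 0.1728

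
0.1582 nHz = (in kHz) 1.582e-13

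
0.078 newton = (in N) 0.078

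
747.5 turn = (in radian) 4697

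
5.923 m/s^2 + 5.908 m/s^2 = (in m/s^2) 11.83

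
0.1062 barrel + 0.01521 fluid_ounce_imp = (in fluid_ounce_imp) 594.3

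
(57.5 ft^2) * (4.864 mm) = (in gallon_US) 6.864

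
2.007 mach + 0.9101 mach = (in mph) 2222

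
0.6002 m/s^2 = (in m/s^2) 0.6002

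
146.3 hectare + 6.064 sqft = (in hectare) 146.3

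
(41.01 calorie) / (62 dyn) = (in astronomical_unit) 1.85e-06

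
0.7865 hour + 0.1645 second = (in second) 2832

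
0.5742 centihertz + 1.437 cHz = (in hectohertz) 0.0002011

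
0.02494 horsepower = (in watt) 18.6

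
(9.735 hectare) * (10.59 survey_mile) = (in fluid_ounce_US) 5.61e+13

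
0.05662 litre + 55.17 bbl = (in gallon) 2317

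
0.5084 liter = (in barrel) 0.003198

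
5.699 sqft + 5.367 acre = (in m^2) 2.172e+04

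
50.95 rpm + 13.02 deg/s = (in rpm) 53.12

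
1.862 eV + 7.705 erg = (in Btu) 7.303e-10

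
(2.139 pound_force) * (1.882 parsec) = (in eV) 3.449e+36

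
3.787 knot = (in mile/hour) 4.358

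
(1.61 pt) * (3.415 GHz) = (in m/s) 1.94e+06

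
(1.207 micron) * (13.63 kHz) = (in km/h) 0.05923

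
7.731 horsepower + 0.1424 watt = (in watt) 5765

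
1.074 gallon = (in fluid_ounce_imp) 143.1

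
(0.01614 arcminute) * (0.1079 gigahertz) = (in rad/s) 506.6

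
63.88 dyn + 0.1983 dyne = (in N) 0.0006408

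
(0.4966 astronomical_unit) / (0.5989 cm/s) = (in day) 1.436e+08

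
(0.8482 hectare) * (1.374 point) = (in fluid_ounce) 1.39e+05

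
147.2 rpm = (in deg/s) 883.2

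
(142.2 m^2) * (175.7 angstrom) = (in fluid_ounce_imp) 0.08793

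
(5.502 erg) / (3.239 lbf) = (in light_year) 4.036e-24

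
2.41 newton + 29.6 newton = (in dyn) 3.201e+06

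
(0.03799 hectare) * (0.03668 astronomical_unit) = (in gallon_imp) 4.585e+14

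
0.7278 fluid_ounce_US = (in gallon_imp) 0.004735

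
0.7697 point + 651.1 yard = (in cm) 5.954e+04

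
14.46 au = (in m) 2.163e+12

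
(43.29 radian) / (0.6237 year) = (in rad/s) 2.201e-06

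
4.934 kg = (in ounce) 174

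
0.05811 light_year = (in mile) 3.416e+11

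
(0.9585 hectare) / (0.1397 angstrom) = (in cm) 6.861e+16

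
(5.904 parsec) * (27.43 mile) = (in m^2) 8.042e+21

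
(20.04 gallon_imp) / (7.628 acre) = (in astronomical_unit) 1.973e-17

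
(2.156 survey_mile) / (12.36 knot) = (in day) 0.006316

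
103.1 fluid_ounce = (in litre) 3.049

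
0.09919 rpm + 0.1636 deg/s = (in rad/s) 0.01324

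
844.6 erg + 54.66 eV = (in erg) 844.6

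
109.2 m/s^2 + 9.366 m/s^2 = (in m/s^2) 118.6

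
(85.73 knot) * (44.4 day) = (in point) 4.796e+11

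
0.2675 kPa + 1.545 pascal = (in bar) 0.00269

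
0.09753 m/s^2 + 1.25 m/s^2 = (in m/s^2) 1.348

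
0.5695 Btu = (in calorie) 143.6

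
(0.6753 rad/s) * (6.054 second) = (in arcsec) 8.433e+05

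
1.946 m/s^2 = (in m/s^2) 1.946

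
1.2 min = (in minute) 1.2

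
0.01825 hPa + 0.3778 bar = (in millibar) 377.8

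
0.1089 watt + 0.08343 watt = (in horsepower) 0.0002579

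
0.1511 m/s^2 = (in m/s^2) 0.1511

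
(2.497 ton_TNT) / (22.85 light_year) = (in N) 4.833e-08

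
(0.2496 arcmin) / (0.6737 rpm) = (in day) 1.191e-08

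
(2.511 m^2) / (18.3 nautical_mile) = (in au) 4.953e-16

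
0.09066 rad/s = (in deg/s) 5.194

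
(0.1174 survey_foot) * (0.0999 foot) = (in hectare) 1.09e-07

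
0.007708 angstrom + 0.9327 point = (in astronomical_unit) 2.199e-15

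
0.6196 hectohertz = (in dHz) 619.6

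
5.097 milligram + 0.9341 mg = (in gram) 0.006031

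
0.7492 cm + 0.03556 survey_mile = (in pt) 1.622e+05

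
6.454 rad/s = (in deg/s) 369.8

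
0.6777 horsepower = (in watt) 505.4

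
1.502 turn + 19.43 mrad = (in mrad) 9457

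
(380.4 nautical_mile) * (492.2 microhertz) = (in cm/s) 3.468e+04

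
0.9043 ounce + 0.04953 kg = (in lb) 0.1657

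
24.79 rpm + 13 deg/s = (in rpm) 26.96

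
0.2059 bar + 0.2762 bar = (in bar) 0.4821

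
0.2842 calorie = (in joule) 1.189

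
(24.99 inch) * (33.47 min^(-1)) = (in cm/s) 35.41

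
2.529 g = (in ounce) 0.08921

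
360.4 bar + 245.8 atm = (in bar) 609.5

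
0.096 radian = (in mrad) 96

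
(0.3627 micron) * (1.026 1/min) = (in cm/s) 6.202e-07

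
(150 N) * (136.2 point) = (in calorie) 1.723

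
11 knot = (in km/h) 20.37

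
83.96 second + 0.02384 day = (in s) 2144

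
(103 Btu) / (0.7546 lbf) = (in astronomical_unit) 2.164e-07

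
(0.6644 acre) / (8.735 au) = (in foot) 6.751e-09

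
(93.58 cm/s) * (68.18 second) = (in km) 0.0638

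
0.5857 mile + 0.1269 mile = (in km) 1.147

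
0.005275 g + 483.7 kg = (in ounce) 1.706e+04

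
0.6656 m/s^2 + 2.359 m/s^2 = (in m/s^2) 3.025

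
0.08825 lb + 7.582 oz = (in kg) 0.255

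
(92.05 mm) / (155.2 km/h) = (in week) 3.53e-09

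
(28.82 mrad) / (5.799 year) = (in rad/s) 1.576e-10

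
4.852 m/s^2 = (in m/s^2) 4.852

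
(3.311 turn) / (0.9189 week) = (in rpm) 0.0003575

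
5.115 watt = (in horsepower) 0.006859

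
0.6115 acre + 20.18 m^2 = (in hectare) 0.2495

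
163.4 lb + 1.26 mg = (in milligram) 7.412e+07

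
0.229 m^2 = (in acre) 5.659e-05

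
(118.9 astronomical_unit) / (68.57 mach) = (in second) 7.618e+08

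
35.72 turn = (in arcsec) 4.629e+07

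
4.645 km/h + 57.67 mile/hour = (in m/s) 27.07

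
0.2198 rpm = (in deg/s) 1.319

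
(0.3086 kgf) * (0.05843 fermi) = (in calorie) 4.226e-17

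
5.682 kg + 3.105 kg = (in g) 8787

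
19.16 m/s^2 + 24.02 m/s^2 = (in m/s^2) 43.18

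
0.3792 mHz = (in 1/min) 0.02275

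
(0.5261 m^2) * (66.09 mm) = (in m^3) 0.03477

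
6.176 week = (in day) 43.23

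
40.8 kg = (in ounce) 1439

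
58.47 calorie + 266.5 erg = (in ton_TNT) 5.847e-08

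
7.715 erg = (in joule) 7.715e-07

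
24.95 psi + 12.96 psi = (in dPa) 2.614e+06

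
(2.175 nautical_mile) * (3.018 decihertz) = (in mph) 2719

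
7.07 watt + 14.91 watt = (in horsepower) 0.02948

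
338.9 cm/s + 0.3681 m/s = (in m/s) 3.757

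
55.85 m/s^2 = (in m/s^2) 55.85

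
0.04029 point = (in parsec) 4.606e-22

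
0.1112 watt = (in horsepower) 0.0001491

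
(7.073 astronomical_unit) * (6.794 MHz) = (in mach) 2.111e+16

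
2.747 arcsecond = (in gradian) 0.0008478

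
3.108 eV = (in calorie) 1.19e-19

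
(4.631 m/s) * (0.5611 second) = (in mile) 0.001615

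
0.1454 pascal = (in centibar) 0.0001454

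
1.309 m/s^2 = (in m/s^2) 1.309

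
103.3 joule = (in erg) 1.033e+09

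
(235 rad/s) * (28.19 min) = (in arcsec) 8.199e+10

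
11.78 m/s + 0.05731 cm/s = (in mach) 0.0346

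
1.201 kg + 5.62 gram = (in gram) 1207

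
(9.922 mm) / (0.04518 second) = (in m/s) 0.2196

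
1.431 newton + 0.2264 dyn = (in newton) 1.431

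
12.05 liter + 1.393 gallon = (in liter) 17.32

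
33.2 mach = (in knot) 2.197e+04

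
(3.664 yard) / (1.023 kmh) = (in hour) 0.003275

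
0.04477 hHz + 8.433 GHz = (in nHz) 8.433e+18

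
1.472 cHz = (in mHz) 14.72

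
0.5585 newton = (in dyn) 5.585e+04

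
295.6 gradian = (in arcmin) 1.596e+04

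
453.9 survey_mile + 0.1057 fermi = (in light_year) 7.721e-11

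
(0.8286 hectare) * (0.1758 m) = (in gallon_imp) 3.204e+05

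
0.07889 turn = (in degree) 28.4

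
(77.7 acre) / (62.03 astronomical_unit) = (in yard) 3.706e-08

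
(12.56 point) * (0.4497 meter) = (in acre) 4.924e-07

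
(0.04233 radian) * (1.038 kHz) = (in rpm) 419.6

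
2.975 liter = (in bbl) 0.01871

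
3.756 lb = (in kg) 1.704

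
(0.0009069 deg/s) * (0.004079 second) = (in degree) 3.699e-06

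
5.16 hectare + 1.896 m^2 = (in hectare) 5.16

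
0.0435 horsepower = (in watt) 32.44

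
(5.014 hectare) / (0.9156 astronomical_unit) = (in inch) 1.441e-05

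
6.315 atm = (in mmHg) 4799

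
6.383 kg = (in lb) 14.07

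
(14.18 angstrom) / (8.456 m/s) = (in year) 5.317e-18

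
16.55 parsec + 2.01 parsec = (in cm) 5.727e+19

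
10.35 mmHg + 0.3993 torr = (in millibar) 14.33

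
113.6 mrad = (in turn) 0.01808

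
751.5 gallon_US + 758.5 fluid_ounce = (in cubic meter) 2.867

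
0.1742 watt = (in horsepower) 0.0002336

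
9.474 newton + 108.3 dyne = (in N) 9.475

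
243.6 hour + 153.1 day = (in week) 23.32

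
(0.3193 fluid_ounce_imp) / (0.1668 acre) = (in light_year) 1.421e-24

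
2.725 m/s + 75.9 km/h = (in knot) 46.28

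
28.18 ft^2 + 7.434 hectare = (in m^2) 7.434e+04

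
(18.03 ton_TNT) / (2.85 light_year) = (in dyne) 0.2798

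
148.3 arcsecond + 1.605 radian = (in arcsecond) 3.312e+05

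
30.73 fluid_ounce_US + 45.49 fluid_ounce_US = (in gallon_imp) 0.4958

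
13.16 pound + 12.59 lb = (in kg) 11.68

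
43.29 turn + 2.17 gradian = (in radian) 272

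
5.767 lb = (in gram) 2616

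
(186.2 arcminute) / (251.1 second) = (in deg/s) 0.01236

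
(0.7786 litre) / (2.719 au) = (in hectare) 1.914e-19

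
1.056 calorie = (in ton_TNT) 1.056e-09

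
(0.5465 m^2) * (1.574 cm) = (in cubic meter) 0.008602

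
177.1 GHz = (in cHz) 1.771e+13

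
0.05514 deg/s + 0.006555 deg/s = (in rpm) 0.01028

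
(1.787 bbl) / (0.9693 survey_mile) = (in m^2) 0.0001821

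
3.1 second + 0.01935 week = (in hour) 3.252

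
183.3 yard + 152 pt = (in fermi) 1.677e+17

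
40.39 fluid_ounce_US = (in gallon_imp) 0.2627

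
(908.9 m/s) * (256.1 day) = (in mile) 1.25e+07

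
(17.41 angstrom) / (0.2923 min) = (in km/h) 3.574e-10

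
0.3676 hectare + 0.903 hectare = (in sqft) 1.368e+05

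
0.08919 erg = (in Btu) 8.454e-12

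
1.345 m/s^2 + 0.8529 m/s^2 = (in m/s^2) 2.198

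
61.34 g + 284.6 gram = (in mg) 3.459e+05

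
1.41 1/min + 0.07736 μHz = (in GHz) 2.35e-11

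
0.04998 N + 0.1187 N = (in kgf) 0.0172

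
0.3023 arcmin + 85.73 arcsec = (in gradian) 0.03206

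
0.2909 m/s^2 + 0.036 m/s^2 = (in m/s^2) 0.3269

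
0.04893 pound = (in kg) 0.02219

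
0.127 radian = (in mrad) 127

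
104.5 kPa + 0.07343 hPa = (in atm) 1.031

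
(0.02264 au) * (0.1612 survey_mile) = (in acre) 2.171e+08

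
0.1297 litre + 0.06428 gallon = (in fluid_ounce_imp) 13.13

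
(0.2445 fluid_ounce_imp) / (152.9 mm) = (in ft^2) 0.0004891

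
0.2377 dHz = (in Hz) 0.02377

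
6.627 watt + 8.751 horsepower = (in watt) 6532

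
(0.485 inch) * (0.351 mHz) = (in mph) 9.672e-06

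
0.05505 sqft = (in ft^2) 0.05505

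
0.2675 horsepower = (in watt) 199.5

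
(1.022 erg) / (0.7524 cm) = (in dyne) 1.358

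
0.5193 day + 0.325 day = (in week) 0.1206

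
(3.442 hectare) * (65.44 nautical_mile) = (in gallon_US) 1.102e+12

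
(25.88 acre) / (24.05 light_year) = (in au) 3.077e-24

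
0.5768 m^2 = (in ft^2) 6.209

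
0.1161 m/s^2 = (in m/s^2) 0.1161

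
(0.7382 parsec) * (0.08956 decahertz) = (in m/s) 2.04e+16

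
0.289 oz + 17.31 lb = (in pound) 17.33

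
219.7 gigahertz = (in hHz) 2.197e+09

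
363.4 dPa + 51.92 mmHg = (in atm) 0.06867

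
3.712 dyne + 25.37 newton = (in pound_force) 5.703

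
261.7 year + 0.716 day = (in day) 9.552e+04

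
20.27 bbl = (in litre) 3223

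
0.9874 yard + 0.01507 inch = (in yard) 0.9878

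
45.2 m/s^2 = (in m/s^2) 45.2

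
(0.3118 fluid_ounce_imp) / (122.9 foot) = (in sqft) 2.546e-06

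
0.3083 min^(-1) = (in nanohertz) 5.138e+06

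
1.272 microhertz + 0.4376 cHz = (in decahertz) 0.0004377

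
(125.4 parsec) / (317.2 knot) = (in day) 2.744e+11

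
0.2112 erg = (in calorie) 5.048e-09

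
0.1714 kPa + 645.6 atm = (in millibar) 6.542e+05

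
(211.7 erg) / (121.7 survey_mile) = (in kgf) 1.102e-11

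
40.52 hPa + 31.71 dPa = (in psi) 0.5882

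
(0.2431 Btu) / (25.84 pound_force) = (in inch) 87.85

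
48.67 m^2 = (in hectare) 0.004867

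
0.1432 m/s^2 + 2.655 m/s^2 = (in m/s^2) 2.798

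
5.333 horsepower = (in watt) 3977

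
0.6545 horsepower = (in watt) 488.1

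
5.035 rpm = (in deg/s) 30.21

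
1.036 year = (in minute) 5.445e+05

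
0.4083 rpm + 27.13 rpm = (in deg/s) 165.2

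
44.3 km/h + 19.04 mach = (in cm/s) 6.495e+05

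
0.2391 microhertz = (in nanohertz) 239.1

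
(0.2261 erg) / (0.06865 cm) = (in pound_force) 7.404e-06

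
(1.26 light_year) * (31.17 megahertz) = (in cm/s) 3.716e+25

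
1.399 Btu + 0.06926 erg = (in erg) 1.476e+10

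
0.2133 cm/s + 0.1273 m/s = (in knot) 0.2516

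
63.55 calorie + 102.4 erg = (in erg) 2.659e+09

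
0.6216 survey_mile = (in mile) 0.6216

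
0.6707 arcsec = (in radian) 3.252e-06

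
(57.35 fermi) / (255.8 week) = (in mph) 8.292e-22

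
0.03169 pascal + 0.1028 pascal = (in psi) 1.951e-05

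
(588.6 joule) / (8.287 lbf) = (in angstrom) 1.597e+11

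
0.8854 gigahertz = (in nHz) 8.854e+17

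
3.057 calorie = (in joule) 12.79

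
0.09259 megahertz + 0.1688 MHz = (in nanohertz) 2.614e+14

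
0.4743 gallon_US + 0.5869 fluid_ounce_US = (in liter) 1.813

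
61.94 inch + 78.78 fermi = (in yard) 1.721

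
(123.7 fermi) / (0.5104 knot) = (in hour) 1.309e-16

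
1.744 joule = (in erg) 1.744e+07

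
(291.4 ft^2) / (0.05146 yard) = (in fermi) 5.753e+17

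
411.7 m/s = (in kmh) 1482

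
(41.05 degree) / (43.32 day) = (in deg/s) 1.097e-05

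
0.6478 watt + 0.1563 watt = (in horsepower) 0.001078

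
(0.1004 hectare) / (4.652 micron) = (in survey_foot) 7.081e+08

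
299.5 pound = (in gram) 1.359e+05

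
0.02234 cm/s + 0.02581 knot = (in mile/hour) 0.0302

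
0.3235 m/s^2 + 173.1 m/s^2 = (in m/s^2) 173.4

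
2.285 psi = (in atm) 0.1555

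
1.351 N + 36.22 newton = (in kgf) 3.831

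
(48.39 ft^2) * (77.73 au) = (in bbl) 3.288e+14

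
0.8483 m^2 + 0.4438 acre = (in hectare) 0.1797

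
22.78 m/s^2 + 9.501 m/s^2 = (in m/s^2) 32.28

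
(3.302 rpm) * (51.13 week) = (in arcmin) 3.676e+10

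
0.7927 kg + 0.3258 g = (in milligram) 7.93e+05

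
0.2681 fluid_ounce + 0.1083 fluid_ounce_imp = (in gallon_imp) 0.002421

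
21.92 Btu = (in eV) 1.443e+23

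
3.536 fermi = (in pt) 1.002e-11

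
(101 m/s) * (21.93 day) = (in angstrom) 1.914e+18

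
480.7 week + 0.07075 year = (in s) 2.93e+08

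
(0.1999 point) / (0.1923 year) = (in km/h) 4.186e-11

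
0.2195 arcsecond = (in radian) 1.064e-06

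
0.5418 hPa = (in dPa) 541.8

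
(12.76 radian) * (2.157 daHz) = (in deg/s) 1.577e+04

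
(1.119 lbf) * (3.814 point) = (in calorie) 0.001601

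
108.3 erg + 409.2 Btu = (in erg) 4.317e+12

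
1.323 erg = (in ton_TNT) 3.162e-17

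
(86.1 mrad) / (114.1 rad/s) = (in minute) 1.258e-05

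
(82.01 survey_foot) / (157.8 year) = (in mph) 1.124e-08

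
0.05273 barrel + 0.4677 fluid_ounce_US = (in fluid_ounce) 283.9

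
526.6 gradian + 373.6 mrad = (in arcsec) 1.783e+06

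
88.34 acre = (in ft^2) 3.848e+06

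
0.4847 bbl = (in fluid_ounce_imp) 2712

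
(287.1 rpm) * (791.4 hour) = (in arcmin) 2.945e+11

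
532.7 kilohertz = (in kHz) 532.7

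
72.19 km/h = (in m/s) 20.05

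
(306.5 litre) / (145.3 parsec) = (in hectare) 6.836e-24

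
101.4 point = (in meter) 0.03577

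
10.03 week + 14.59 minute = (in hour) 1685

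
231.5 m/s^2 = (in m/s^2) 231.5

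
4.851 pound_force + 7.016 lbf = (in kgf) 5.383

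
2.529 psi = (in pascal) 1.744e+04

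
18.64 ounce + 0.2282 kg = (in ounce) 26.69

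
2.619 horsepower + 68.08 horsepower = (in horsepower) 70.7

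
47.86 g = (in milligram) 4.786e+04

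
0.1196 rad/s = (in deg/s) 6.853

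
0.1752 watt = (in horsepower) 0.0002349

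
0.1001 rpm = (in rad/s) 0.01048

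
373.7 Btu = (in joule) 3.943e+05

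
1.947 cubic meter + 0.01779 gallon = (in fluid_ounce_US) 6.584e+04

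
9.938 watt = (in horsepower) 0.01333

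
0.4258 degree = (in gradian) 0.4731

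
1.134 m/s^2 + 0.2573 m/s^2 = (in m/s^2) 1.391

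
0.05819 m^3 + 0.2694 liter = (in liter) 58.46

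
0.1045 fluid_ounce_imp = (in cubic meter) 2.969e-06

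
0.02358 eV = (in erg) 3.778e-14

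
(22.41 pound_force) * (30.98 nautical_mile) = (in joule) 5.719e+06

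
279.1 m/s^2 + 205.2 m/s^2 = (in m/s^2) 484.3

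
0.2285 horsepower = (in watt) 170.4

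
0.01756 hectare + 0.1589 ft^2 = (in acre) 0.0434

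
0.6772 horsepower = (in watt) 505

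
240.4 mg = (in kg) 0.0002404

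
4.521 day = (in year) 0.01239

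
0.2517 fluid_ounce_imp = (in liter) 0.007152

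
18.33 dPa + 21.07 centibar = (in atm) 0.208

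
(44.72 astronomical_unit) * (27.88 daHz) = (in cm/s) 1.865e+17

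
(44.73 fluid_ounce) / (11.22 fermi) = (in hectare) 1.179e+07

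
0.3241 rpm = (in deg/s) 1.945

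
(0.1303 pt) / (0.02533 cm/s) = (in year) 5.754e-09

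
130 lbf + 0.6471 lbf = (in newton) 581.1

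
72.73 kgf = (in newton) 713.2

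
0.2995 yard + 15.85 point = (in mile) 0.0001736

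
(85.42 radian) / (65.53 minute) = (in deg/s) 1.245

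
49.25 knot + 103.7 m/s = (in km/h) 464.5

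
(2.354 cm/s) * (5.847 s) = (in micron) 1.376e+05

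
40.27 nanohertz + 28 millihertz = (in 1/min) 1.68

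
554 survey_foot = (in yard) 184.7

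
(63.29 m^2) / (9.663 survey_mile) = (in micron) 4070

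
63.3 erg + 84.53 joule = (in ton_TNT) 2.02e-08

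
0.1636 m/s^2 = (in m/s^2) 0.1636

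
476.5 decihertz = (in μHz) 4.765e+07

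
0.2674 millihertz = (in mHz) 0.2674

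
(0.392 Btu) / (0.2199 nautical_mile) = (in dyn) 1.016e+05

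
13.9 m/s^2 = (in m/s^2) 13.9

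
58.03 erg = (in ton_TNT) 1.387e-15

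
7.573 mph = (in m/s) 3.385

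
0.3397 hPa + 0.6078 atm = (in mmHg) 462.2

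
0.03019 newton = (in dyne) 3019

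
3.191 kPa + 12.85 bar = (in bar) 12.88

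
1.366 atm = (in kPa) 138.4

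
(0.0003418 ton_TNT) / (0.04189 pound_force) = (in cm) 7.675e+08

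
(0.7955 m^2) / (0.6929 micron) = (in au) 7.674e-06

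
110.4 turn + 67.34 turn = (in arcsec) 2.304e+08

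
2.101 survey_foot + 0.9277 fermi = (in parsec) 2.075e-17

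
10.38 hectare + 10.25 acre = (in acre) 35.9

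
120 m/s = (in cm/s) 1.2e+04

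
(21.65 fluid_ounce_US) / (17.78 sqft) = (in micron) 387.6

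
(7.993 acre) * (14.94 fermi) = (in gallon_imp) 1.063e-07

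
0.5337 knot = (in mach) 0.0008063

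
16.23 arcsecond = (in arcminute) 0.2705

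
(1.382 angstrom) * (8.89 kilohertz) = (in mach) 3.608e-09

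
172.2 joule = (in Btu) 0.1632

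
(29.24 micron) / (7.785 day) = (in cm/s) 4.347e-09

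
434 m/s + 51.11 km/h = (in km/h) 1614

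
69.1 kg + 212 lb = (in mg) 1.653e+08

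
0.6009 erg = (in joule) 6.009e-08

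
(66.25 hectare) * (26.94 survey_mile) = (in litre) 2.872e+13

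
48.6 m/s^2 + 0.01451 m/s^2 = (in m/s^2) 48.61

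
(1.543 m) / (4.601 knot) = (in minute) 0.01086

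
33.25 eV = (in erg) 5.327e-11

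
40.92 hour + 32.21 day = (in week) 4.845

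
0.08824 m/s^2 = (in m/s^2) 0.08824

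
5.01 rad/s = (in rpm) 47.84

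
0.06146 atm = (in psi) 0.9032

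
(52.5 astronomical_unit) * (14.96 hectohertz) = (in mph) 2.628e+16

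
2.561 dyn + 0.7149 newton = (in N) 0.7149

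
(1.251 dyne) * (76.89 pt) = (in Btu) 3.216e-10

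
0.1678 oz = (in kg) 0.004757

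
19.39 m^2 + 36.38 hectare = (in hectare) 36.38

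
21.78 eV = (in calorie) 8.34e-19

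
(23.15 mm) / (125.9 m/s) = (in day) 2.128e-09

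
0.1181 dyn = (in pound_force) 2.655e-07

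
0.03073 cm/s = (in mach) 9.025e-07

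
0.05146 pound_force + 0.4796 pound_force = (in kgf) 0.2409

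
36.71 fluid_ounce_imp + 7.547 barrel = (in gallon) 317.2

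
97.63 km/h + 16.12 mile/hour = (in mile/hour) 76.78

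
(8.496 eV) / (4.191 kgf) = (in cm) 3.312e-18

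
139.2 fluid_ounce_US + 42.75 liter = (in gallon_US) 12.38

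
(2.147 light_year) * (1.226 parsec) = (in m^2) 7.684e+32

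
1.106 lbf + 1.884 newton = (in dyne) 6.804e+05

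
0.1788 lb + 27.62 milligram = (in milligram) 8.113e+04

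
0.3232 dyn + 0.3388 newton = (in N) 0.3388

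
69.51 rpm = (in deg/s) 417.1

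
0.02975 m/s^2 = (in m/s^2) 0.02975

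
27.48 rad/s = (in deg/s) 1574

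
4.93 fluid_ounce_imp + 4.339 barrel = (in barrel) 4.34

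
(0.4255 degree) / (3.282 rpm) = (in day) 2.501e-07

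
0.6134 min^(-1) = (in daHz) 0.001022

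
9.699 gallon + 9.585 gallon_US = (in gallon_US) 19.28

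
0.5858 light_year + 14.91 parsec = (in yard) 5.092e+17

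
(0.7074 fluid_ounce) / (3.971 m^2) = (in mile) 3.274e-09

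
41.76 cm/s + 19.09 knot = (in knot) 19.9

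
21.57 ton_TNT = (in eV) 5.633e+29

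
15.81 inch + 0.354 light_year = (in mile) 2.081e+12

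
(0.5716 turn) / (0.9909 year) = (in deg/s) 6.585e-06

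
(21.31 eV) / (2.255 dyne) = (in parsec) 4.907e-30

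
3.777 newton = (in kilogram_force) 0.3851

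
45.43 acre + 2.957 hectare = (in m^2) 2.134e+05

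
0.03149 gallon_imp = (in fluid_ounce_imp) 5.038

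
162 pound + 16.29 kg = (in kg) 89.77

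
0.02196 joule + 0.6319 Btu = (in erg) 6.667e+09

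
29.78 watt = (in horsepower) 0.03994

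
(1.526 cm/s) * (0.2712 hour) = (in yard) 16.29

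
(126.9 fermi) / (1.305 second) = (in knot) 1.89e-13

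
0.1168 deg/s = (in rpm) 0.01947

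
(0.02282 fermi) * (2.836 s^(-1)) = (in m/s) 6.472e-17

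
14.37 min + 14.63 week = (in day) 102.4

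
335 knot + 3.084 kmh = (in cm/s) 1.732e+04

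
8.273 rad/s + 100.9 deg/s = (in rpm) 95.82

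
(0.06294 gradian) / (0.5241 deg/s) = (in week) 1.787e-07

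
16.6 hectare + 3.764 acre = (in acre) 44.78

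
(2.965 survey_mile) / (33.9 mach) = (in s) 0.4134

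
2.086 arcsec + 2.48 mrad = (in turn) 0.0003963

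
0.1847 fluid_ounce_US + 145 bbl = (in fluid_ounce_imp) 8.114e+05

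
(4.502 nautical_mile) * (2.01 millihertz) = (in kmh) 60.33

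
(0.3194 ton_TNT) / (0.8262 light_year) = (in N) 1.71e-07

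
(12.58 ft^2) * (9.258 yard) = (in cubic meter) 9.894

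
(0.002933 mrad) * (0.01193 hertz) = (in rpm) 3.341e-07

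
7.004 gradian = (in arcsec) 2.269e+04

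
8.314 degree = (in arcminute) 498.8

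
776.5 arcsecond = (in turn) 0.0005992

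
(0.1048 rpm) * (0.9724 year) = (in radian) 3.365e+05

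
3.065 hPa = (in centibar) 0.3065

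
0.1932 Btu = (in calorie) 48.72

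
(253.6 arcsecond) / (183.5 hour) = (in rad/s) 1.861e-09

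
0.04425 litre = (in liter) 0.04425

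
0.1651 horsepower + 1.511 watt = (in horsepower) 0.1671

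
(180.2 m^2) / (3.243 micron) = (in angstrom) 5.557e+17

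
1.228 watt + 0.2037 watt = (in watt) 1.432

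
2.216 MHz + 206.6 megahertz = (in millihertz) 2.088e+11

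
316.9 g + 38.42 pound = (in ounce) 625.9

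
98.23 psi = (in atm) 6.684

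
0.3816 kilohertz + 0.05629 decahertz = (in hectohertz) 3.822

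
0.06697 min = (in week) 6.644e-06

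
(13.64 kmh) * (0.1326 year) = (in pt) 4.491e+10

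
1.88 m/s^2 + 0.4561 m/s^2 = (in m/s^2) 2.336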